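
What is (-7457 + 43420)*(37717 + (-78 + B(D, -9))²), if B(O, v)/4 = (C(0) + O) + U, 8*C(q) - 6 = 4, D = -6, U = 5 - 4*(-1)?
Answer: 1490234794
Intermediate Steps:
U = 9 (U = 5 + 4 = 9)
C(q) = 5/4 (C(q) = ¾ + (⅛)*4 = ¾ + ½ = 5/4)
B(O, v) = 41 + 4*O (B(O, v) = 4*((5/4 + O) + 9) = 4*(41/4 + O) = 41 + 4*O)
(-7457 + 43420)*(37717 + (-78 + B(D, -9))²) = (-7457 + 43420)*(37717 + (-78 + (41 + 4*(-6)))²) = 35963*(37717 + (-78 + (41 - 24))²) = 35963*(37717 + (-78 + 17)²) = 35963*(37717 + (-61)²) = 35963*(37717 + 3721) = 35963*41438 = 1490234794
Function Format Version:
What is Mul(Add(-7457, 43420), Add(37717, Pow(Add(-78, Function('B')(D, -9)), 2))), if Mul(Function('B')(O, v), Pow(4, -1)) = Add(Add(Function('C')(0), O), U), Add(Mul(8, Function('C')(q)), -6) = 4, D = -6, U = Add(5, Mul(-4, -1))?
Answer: 1490234794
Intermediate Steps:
U = 9 (U = Add(5, 4) = 9)
Function('C')(q) = Rational(5, 4) (Function('C')(q) = Add(Rational(3, 4), Mul(Rational(1, 8), 4)) = Add(Rational(3, 4), Rational(1, 2)) = Rational(5, 4))
Function('B')(O, v) = Add(41, Mul(4, O)) (Function('B')(O, v) = Mul(4, Add(Add(Rational(5, 4), O), 9)) = Mul(4, Add(Rational(41, 4), O)) = Add(41, Mul(4, O)))
Mul(Add(-7457, 43420), Add(37717, Pow(Add(-78, Function('B')(D, -9)), 2))) = Mul(Add(-7457, 43420), Add(37717, Pow(Add(-78, Add(41, Mul(4, -6))), 2))) = Mul(35963, Add(37717, Pow(Add(-78, Add(41, -24)), 2))) = Mul(35963, Add(37717, Pow(Add(-78, 17), 2))) = Mul(35963, Add(37717, Pow(-61, 2))) = Mul(35963, Add(37717, 3721)) = Mul(35963, 41438) = 1490234794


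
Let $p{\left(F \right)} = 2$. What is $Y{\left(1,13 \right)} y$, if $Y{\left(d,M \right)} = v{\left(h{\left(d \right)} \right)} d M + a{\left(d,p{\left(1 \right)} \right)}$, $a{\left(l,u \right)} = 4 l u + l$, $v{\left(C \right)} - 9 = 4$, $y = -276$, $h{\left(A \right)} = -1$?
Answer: $-49128$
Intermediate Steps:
$v{\left(C \right)} = 13$ ($v{\left(C \right)} = 9 + 4 = 13$)
$a{\left(l,u \right)} = l + 4 l u$ ($a{\left(l,u \right)} = 4 l u + l = l + 4 l u$)
$Y{\left(d,M \right)} = 9 d + 13 M d$ ($Y{\left(d,M \right)} = 13 d M + d \left(1 + 4 \cdot 2\right) = 13 M d + d \left(1 + 8\right) = 13 M d + d 9 = 13 M d + 9 d = 9 d + 13 M d$)
$Y{\left(1,13 \right)} y = 1 \left(9 + 13 \cdot 13\right) \left(-276\right) = 1 \left(9 + 169\right) \left(-276\right) = 1 \cdot 178 \left(-276\right) = 178 \left(-276\right) = -49128$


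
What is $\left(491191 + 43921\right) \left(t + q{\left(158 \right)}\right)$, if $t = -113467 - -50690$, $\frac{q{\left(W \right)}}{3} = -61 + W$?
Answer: $-33437008432$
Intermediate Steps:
$q{\left(W \right)} = -183 + 3 W$ ($q{\left(W \right)} = 3 \left(-61 + W\right) = -183 + 3 W$)
$t = -62777$ ($t = -113467 + 50690 = -62777$)
$\left(491191 + 43921\right) \left(t + q{\left(158 \right)}\right) = \left(491191 + 43921\right) \left(-62777 + \left(-183 + 3 \cdot 158\right)\right) = 535112 \left(-62777 + \left(-183 + 474\right)\right) = 535112 \left(-62777 + 291\right) = 535112 \left(-62486\right) = -33437008432$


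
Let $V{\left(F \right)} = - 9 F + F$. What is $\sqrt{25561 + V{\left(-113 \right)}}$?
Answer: $\sqrt{26465} \approx 162.68$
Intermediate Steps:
$V{\left(F \right)} = - 8 F$
$\sqrt{25561 + V{\left(-113 \right)}} = \sqrt{25561 - -904} = \sqrt{25561 + 904} = \sqrt{26465}$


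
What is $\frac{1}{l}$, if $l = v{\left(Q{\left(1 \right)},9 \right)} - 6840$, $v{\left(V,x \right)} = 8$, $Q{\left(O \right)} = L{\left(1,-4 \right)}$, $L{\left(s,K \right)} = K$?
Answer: $- \frac{1}{6832} \approx -0.00014637$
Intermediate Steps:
$Q{\left(O \right)} = -4$
$l = -6832$ ($l = 8 - 6840 = -6832$)
$\frac{1}{l} = \frac{1}{-6832} = - \frac{1}{6832}$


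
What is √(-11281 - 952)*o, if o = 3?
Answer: 3*I*√12233 ≈ 331.81*I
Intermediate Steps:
√(-11281 - 952)*o = √(-11281 - 952)*3 = √(-12233)*3 = (I*√12233)*3 = 3*I*√12233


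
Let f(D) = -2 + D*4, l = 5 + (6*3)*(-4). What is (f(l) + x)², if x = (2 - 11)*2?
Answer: 82944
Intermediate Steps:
l = -67 (l = 5 + 18*(-4) = 5 - 72 = -67)
f(D) = -2 + 4*D
x = -18 (x = -9*2 = -18)
(f(l) + x)² = ((-2 + 4*(-67)) - 18)² = ((-2 - 268) - 18)² = (-270 - 18)² = (-288)² = 82944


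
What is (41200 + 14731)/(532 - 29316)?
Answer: -55931/28784 ≈ -1.9431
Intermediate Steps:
(41200 + 14731)/(532 - 29316) = 55931/(-28784) = 55931*(-1/28784) = -55931/28784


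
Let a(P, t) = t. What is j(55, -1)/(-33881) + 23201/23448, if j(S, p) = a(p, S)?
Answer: 784783441/794441688 ≈ 0.98784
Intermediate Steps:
j(S, p) = S
j(55, -1)/(-33881) + 23201/23448 = 55/(-33881) + 23201/23448 = 55*(-1/33881) + 23201*(1/23448) = -55/33881 + 23201/23448 = 784783441/794441688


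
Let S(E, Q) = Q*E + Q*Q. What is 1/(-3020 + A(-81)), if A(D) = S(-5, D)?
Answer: 1/3946 ≈ 0.00025342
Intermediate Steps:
S(E, Q) = Q² + E*Q (S(E, Q) = E*Q + Q² = Q² + E*Q)
A(D) = D*(-5 + D)
1/(-3020 + A(-81)) = 1/(-3020 - 81*(-5 - 81)) = 1/(-3020 - 81*(-86)) = 1/(-3020 + 6966) = 1/3946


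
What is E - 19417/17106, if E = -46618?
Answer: -797466925/17106 ≈ -46619.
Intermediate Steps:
E - 19417/17106 = -46618 - 19417/17106 = -797466925/17106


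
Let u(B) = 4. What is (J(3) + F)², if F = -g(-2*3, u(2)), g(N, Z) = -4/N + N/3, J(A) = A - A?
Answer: 16/9 ≈ 1.7778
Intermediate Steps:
J(A) = 0
g(N, Z) = -4/N + N/3 (g(N, Z) = -4/N + N*(⅓) = -4/N + N/3)
F = 4/3 (F = -(-4/((-2*3)) + (-2*3)/3) = -(-4/(-6) + (⅓)*(-6)) = -(-4*(-⅙) - 2) = -(⅔ - 2) = -1*(-4/3) = 4/3 ≈ 1.3333)
(J(3) + F)² = (0 + 4/3)² = (4/3)² = 16/9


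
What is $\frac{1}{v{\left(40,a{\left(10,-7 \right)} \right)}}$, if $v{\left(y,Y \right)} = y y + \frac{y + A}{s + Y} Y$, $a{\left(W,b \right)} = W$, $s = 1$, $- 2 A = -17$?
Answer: $\frac{11}{18085} \approx 0.00060824$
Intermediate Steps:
$A = \frac{17}{2}$ ($A = \left(- \frac{1}{2}\right) \left(-17\right) = \frac{17}{2} \approx 8.5$)
$v{\left(y,Y \right)} = y^{2} + \frac{Y \left(\frac{17}{2} + y\right)}{1 + Y}$ ($v{\left(y,Y \right)} = y y + \frac{y + \frac{17}{2}}{1 + Y} Y = y^{2} + \frac{\frac{17}{2} + y}{1 + Y} Y = y^{2} + \frac{Y \left(\frac{17}{2} + y\right)}{1 + Y}$)
$\frac{1}{v{\left(40,a{\left(10,-7 \right)} \right)}} = \frac{1}{\frac{1}{1 + 10} \left(40^{2} + \frac{17}{2} \cdot 10 + 10 \cdot 40 + 10 \cdot 40^{2}\right)} = \frac{1}{\frac{1}{11} \left(1600 + 85 + 400 + 10 \cdot 1600\right)} = \frac{1}{\frac{1}{11} \left(1600 + 85 + 400 + 16000\right)} = \frac{1}{\frac{1}{11} \cdot 18085} = \frac{1}{\frac{18085}{11}} = \frac{11}{18085}$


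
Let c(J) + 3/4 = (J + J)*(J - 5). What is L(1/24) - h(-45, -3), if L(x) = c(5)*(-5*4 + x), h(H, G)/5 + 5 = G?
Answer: 1759/32 ≈ 54.969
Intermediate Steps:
h(H, G) = -25 + 5*G
c(J) = -¾ + 2*J*(-5 + J) (c(J) = -¾ + (J + J)*(J - 5) = -¾ + (2*J)*(-5 + J) = -¾ + 2*J*(-5 + J))
L(x) = 15 - 3*x/4 (L(x) = (-¾ - 10*5 + 2*5²)*(-5*4 + x) = (-¾ - 50 + 2*25)*(-20 + x) = (-¾ - 50 + 50)*(-20 + x) = -3*(-20 + x)/4 = 15 - 3*x/4)
L(1/24) - h(-45, -3) = (15 - ¾/24) - (-25 + 5*(-3)) = (15 - ¾*1/24) - (-25 - 15) = (15 - 1/32) - 1*(-40) = 479/32 + 40 = 1759/32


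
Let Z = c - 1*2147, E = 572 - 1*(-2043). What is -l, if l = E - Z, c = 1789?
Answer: -2973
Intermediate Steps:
E = 2615 (E = 572 + 2043 = 2615)
Z = -358 (Z = 1789 - 1*2147 = 1789 - 2147 = -358)
l = 2973 (l = 2615 - 1*(-358) = 2615 + 358 = 2973)
-l = -1*2973 = -2973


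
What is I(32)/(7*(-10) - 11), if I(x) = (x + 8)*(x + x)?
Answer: -2560/81 ≈ -31.605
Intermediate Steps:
I(x) = 2*x*(8 + x) (I(x) = (8 + x)*(2*x) = 2*x*(8 + x))
I(32)/(7*(-10) - 11) = (2*32*(8 + 32))/(7*(-10) - 11) = (2*32*40)/(-70 - 11) = 2560/(-81) = 2560*(-1/81) = -2560/81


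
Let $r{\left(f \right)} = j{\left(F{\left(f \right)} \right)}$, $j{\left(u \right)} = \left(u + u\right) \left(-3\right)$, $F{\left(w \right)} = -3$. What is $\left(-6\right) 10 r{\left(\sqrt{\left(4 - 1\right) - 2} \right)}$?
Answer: $-1080$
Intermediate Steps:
$j{\left(u \right)} = - 6 u$ ($j{\left(u \right)} = 2 u \left(-3\right) = - 6 u$)
$r{\left(f \right)} = 18$ ($r{\left(f \right)} = \left(-6\right) \left(-3\right) = 18$)
$\left(-6\right) 10 r{\left(\sqrt{\left(4 - 1\right) - 2} \right)} = \left(-6\right) 10 \cdot 18 = \left(-60\right) 18 = -1080$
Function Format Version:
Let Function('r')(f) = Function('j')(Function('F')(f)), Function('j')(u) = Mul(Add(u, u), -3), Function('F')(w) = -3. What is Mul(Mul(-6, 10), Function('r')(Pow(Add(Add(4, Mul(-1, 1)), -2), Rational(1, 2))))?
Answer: -1080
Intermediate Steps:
Function('j')(u) = Mul(-6, u) (Function('j')(u) = Mul(Mul(2, u), -3) = Mul(-6, u))
Function('r')(f) = 18 (Function('r')(f) = Mul(-6, -3) = 18)
Mul(Mul(-6, 10), Function('r')(Pow(Add(Add(4, Mul(-1, 1)), -2), Rational(1, 2)))) = Mul(Mul(-6, 10), 18) = Mul(-60, 18) = -1080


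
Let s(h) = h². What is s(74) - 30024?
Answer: -24548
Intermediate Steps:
s(74) - 30024 = 74² - 30024 = 5476 - 30024 = -24548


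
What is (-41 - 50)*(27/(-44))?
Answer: 2457/44 ≈ 55.841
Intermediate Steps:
(-41 - 50)*(27/(-44)) = -2457*(-1)/44 = -91*(-27/44) = 2457/44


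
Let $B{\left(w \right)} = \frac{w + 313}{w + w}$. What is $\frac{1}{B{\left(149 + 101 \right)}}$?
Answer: $\frac{500}{563} \approx 0.8881$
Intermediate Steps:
$B{\left(w \right)} = \frac{313 + w}{2 w}$
$\frac{1}{B{\left(149 + 101 \right)}} = \frac{1}{\frac{1}{2} \frac{1}{149 + 101} \left(313 + \left(149 + 101\right)\right)} = \frac{1}{\frac{1}{2} \cdot \frac{1}{250} \left(313 + 250\right)} = \frac{1}{\frac{1}{2} \cdot \frac{1}{250} \cdot 563} = \frac{1}{\frac{563}{500}} = \frac{500}{563}$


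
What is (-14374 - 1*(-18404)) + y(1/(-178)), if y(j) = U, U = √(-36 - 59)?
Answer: 4030 + I*√95 ≈ 4030.0 + 9.7468*I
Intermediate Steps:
U = I*√95 (U = √(-95) = I*√95 ≈ 9.7468*I)
y(j) = I*√95
(-14374 - 1*(-18404)) + y(1/(-178)) = (-14374 - 1*(-18404)) + I*√95 = (-14374 + 18404) + I*√95 = 4030 + I*√95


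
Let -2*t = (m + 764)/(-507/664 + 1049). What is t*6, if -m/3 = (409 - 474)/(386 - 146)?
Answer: -3047013/1392058 ≈ -2.1889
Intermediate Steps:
m = 13/16 (m = -3*(409 - 474)/(386 - 146) = -(-195)/240 = -3*(-13/48) = 13/16 ≈ 0.81250)
t = -1015671/2784116 (t = -(13/16 + 764)/(2*(-507/664 + 1049)) = -12237/(32*(-507*1/664 + 1049)) = -12237/(32*(-507/664 + 1049)) = -12237/(32*696029/664) = -12237*664/(32*696029) = -½*1015671/1392058 = -1015671/2784116 ≈ -0.36481)
t*6 = -1015671/2784116*6 = -3047013/1392058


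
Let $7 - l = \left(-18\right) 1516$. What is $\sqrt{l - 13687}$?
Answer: $18 \sqrt{42} \approx 116.65$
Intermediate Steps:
$l = 27295$ ($l = 7 - \left(-18\right) 1516 = 7 - -27288 = 7 + 27288 = 27295$)
$\sqrt{l - 13687} = \sqrt{27295 - 13687} = \sqrt{13608} = 18 \sqrt{42}$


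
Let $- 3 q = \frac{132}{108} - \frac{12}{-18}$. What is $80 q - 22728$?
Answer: $- \frac{615016}{27} \approx -22778.0$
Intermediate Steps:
$q = - \frac{17}{27}$ ($q = - \frac{\frac{132}{108} - \frac{12}{-18}}{3} = - \frac{132 \cdot \frac{1}{108} - - \frac{2}{3}}{3} = - \frac{\frac{11}{9} + \frac{2}{3}}{3} = \left(- \frac{1}{3}\right) \frac{17}{9} = - \frac{17}{27} \approx -0.62963$)
$80 q - 22728 = 80 \left(- \frac{17}{27}\right) - 22728 = - \frac{1360}{27} - 22728 = - \frac{615016}{27}$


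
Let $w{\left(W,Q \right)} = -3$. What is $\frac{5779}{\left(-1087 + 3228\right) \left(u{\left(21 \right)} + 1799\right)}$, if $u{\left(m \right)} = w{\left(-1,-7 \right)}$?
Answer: $\frac{5779}{3845236} \approx 0.0015029$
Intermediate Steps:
$u{\left(m \right)} = -3$
$\frac{5779}{\left(-1087 + 3228\right) \left(u{\left(21 \right)} + 1799\right)} = \frac{5779}{\left(-1087 + 3228\right) \left(-3 + 1799\right)} = \frac{5779}{2141 \cdot 1796} = \frac{5779}{3845236}$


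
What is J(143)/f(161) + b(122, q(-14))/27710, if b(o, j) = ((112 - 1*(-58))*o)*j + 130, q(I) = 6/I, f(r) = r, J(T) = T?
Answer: 255240/446131 ≈ 0.57212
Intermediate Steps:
b(o, j) = 130 + 170*j*o (b(o, j) = ((112 + 58)*o)*j + 130 = (170*o)*j + 130 = 170*j*o + 130 = 130 + 170*j*o)
J(143)/f(161) + b(122, q(-14))/27710 = 143/161 + (130 + 170*(6/(-14))*122)/27710 = 143*(1/161) + (130 + 170*(6*(-1/14))*122)*(1/27710) = 143/161 + (130 + 170*(-3/7)*122)*(1/27710) = 143/161 + (130 - 62220/7)*(1/27710) = 143/161 - 61310/7*1/27710 = 143/161 - 6131/19397 = 255240/446131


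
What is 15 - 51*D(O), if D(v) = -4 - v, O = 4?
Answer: 423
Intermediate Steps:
15 - 51*D(O) = 15 - 51*(-4 - 1*4) = 15 - 51*(-4 - 4) = 15 - 51*(-8) = 15 + 408 = 423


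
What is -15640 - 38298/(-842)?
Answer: -6565291/421 ≈ -15595.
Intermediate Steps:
-15640 - 38298/(-842) = -15640 - 38298*(-1/842) = -15640 + 19149/421 = -6565291/421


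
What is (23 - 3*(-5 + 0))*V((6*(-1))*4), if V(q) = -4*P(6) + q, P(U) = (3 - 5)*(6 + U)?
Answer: 2736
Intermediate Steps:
P(U) = -12 - 2*U (P(U) = -2*(6 + U) = -12 - 2*U)
V(q) = 96 + q (V(q) = -4*(-12 - 2*6) + q = -4*(-12 - 12) + q = -4*(-24) + q = 96 + q)
(23 - 3*(-5 + 0))*V((6*(-1))*4) = (23 - 3*(-5 + 0))*(96 + (6*(-1))*4) = (23 - 3*(-5))*(96 - 6*4) = (23 + 15)*(96 - 24) = 38*72 = 2736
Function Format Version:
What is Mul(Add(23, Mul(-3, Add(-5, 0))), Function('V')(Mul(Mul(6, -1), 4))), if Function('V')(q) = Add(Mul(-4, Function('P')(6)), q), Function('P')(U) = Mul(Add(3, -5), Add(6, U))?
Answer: 2736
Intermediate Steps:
Function('P')(U) = Add(-12, Mul(-2, U)) (Function('P')(U) = Mul(-2, Add(6, U)) = Add(-12, Mul(-2, U)))
Function('V')(q) = Add(96, q) (Function('V')(q) = Add(Mul(-4, Add(-12, Mul(-2, 6))), q) = Add(Mul(-4, Add(-12, -12)), q) = Add(Mul(-4, -24), q) = Add(96, q))
Mul(Add(23, Mul(-3, Add(-5, 0))), Function('V')(Mul(Mul(6, -1), 4))) = Mul(Add(23, Mul(-3, Add(-5, 0))), Add(96, Mul(Mul(6, -1), 4))) = Mul(Add(23, Mul(-3, -5)), Add(96, Mul(-6, 4))) = Mul(Add(23, 15), Add(96, -24)) = Mul(38, 72) = 2736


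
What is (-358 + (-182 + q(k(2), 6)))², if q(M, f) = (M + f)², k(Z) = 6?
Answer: 156816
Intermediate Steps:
(-358 + (-182 + q(k(2), 6)))² = (-358 + (-182 + (6 + 6)²))² = (-358 + (-182 + 12²))² = (-358 + (-182 + 144))² = (-358 - 38)² = (-396)² = 156816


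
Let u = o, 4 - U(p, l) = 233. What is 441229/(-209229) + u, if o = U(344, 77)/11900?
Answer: -5298538541/2489825100 ≈ -2.1281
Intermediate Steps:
U(p, l) = -229 (U(p, l) = 4 - 1*233 = 4 - 233 = -229)
o = -229/11900 ≈ -0.019244
u = -229/11900 ≈ -0.019244
441229/(-209229) + u = 441229/(-209229) - 229/11900 = 441229*(-1/209229) - 229/11900 = -441229/209229 - 229/11900 = -5298538541/2489825100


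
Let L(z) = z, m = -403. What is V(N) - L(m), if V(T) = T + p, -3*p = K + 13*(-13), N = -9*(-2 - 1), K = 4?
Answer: 485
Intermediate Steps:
N = 27 (N = -9*(-3) = 27)
p = 55 (p = -(4 + 13*(-13))/3 = -(4 - 169)/3 = -⅓*(-165) = 55)
V(T) = 55 + T (V(T) = T + 55 = 55 + T)
V(N) - L(m) = (55 + 27) - 1*(-403) = 82 + 403 = 485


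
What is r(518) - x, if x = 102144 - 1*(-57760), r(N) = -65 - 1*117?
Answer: -160086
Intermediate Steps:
r(N) = -182 (r(N) = -65 - 117 = -182)
x = 159904 (x = 102144 + 57760 = 159904)
r(518) - x = -182 - 1*159904 = -182 - 159904 = -160086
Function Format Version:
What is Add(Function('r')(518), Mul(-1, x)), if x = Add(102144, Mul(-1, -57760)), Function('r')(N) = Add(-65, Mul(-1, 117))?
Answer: -160086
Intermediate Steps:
Function('r')(N) = -182 (Function('r')(N) = Add(-65, -117) = -182)
x = 159904 (x = Add(102144, 57760) = 159904)
Add(Function('r')(518), Mul(-1, x)) = Add(-182, Mul(-1, 159904)) = Add(-182, -159904) = -160086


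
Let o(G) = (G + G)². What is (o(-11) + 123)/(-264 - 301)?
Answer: -607/565 ≈ -1.0743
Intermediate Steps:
o(G) = 4*G² (o(G) = (2*G)² = 4*G²)
(o(-11) + 123)/(-264 - 301) = (4*(-11)² + 123)/(-264 - 301) = (4*121 + 123)/(-565) = (484 + 123)*(-1/565) = 607*(-1/565) = -607/565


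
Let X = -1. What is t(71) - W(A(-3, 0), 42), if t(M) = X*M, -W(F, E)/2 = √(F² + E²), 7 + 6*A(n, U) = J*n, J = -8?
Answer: -71 + √63793/3 ≈ 13.191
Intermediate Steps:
A(n, U) = -7/6 - 4*n/3 (A(n, U) = -7/6 + (-8*n)/6 = -7/6 - 4*n/3)
W(F, E) = -2*√(E² + F²) (W(F, E) = -2*√(F² + E²) = -2*√(E² + F²))
t(M) = -M
t(71) - W(A(-3, 0), 42) = -1*71 - (-2)*√(42² + (-7/6 - 4/3*(-3))²) = -71 - (-2)*√(1764 + (-7/6 + 4)²) = -71 - (-2)*√(1764 + (17/6)²) = -71 - (-2)*√(1764 + 289/36) = -71 - (-2)*√(63793/36) = -71 - (-2)*√63793/6 = -71 - (-1)*√63793/3 = -71 + √63793/3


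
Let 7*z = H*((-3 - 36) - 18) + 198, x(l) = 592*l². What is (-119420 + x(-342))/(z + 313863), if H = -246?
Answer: 483862876/2211261 ≈ 218.82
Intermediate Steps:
z = 14220/7 (z = (-246*((-3 - 36) - 18) + 198)/7 = (-246*(-39 - 18) + 198)/7 = (-246*(-57) + 198)/7 = (14022 + 198)/7 = (⅐)*14220 = 14220/7 ≈ 2031.4)
(-119420 + x(-342))/(z + 313863) = (-119420 + 592*(-342)²)/(14220/7 + 313863) = (-119420 + 592*116964)/(2211261/7) = (-119420 + 69242688)*(7/2211261) = 69123268*(7/2211261) = 483862876/2211261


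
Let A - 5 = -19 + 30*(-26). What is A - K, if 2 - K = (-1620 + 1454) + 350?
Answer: -612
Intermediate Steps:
K = -182 (K = 2 - ((-1620 + 1454) + 350) = 2 - (-166 + 350) = 2 - 1*184 = 2 - 184 = -182)
A = -794 (A = 5 + (-19 + 30*(-26)) = 5 + (-19 - 780) = 5 - 799 = -794)
A - K = -794 - 1*(-182) = -794 + 182 = -612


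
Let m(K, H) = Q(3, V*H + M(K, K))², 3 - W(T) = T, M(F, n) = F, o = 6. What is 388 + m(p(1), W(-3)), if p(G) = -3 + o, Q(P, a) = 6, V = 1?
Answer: 424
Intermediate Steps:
W(T) = 3 - T
p(G) = 3 (p(G) = -3 + 6 = 3)
m(K, H) = 36 (m(K, H) = 6² = 36)
388 + m(p(1), W(-3)) = 388 + 36 = 424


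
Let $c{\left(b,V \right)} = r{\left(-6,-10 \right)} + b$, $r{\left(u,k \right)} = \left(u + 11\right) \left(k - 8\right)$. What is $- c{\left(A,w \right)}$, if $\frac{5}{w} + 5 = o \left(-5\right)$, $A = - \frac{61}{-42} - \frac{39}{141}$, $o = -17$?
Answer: $\frac{175339}{1974} \approx 88.824$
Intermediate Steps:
$r{\left(u,k \right)} = \left(-8 + k\right) \left(11 + u\right)$ ($r{\left(u,k \right)} = \left(11 + u\right) \left(-8 + k\right) = \left(-8 + k\right) \left(11 + u\right)$)
$A = \frac{2321}{1974}$ ($A = \left(-61\right) \left(- \frac{1}{42}\right) - \frac{13}{47} = \frac{61}{42} - \frac{13}{47} = \frac{2321}{1974} \approx 1.1758$)
$w = \frac{1}{16}$ ($w = \frac{5}{-5 - -85} = \frac{5}{-5 + 85} = \frac{5}{80} = 5 \cdot \frac{1}{80} = \frac{1}{16} \approx 0.0625$)
$c{\left(b,V \right)} = -90 + b$ ($c{\left(b,V \right)} = \left(-88 - -48 + 11 \left(-10\right) - -60\right) + b = \left(-88 + 48 - 110 + 60\right) + b = -90 + b$)
$- c{\left(A,w \right)} = - (-90 + \frac{2321}{1974}) = \left(-1\right) \left(- \frac{175339}{1974}\right) = \frac{175339}{1974}$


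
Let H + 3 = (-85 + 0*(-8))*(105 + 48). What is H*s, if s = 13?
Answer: -169104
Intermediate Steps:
H = -13008 (H = -3 + (-85 + 0*(-8))*(105 + 48) = -3 + (-85 + 0)*153 = -3 - 85*153 = -3 - 13005 = -13008)
H*s = -13008*13 = -169104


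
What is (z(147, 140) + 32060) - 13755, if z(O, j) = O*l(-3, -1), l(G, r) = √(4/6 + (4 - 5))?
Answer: 18305 + 49*I*√3 ≈ 18305.0 + 84.87*I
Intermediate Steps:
l(G, r) = I*√3/3 (l(G, r) = √(4*(⅙) - 1) = √(⅔ - 1) = √(-⅓) = I*√3/3)
z(O, j) = I*O*√3/3 (z(O, j) = O*(I*√3/3) = I*O*√3/3)
(z(147, 140) + 32060) - 13755 = ((⅓)*I*147*√3 + 32060) - 13755 = (49*I*√3 + 32060) - 13755 = (32060 + 49*I*√3) - 13755 = 18305 + 49*I*√3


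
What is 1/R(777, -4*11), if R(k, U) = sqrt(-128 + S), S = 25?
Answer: -I*sqrt(103)/103 ≈ -0.098533*I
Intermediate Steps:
R(k, U) = I*sqrt(103) (R(k, U) = sqrt(-128 + 25) = sqrt(-103) = I*sqrt(103))
1/R(777, -4*11) = 1/(I*sqrt(103)) = -I*sqrt(103)/103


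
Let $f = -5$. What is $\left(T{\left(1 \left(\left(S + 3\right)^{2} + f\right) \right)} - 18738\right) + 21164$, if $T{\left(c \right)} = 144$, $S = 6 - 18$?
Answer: $2570$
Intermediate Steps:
$S = -12$ ($S = 6 - 18 = -12$)
$\left(T{\left(1 \left(\left(S + 3\right)^{2} + f\right) \right)} - 18738\right) + 21164 = \left(144 - 18738\right) + 21164 = -18594 + 21164 = 2570$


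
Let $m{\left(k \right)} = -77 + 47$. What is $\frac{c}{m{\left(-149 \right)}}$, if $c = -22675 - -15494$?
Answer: $\frac{7181}{30} \approx 239.37$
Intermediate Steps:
$m{\left(k \right)} = -30$
$c = -7181$ ($c = -22675 + 15494 = -7181$)
$\frac{c}{m{\left(-149 \right)}} = - \frac{7181}{-30} = \left(-7181\right) \left(- \frac{1}{30}\right) = \frac{7181}{30}$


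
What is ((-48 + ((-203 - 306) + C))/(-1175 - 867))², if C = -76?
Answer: 400689/4169764 ≈ 0.096094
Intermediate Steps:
((-48 + ((-203 - 306) + C))/(-1175 - 867))² = ((-48 + ((-203 - 306) - 76))/(-1175 - 867))² = ((-48 + (-509 - 76))/(-2042))² = ((-48 - 585)*(-1/2042))² = (-633*(-1/2042))² = (633/2042)² = 400689/4169764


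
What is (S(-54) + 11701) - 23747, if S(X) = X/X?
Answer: -12045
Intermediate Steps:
S(X) = 1
(S(-54) + 11701) - 23747 = (1 + 11701) - 23747 = 11702 - 23747 = -12045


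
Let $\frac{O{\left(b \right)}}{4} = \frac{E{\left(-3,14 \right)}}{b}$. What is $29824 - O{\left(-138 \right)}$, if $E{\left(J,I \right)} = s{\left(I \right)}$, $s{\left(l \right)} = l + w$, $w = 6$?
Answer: $\frac{2057896}{69} \approx 29825.0$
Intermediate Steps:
$s{\left(l \right)} = 6 + l$ ($s{\left(l \right)} = l + 6 = 6 + l$)
$E{\left(J,I \right)} = 6 + I$
$O{\left(b \right)} = \frac{80}{b}$ ($O{\left(b \right)} = 4 \frac{6 + 14}{b} = 4 \frac{20}{b} = \frac{80}{b}$)
$29824 - O{\left(-138 \right)} = 29824 - \frac{80}{-138} = 29824 - 80 \left(- \frac{1}{138}\right) = 29824 - - \frac{40}{69} = 29824 + \frac{40}{69} = \frac{2057896}{69}$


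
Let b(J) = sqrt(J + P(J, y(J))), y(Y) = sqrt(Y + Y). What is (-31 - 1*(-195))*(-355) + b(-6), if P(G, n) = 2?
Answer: -58220 + 2*I ≈ -58220.0 + 2.0*I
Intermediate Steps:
y(Y) = sqrt(2)*sqrt(Y) (y(Y) = sqrt(2*Y) = sqrt(2)*sqrt(Y))
b(J) = sqrt(2 + J) (b(J) = sqrt(J + 2) = sqrt(2 + J))
(-31 - 1*(-195))*(-355) + b(-6) = (-31 - 1*(-195))*(-355) + sqrt(2 - 6) = (-31 + 195)*(-355) + sqrt(-4) = 164*(-355) + 2*I = -58220 + 2*I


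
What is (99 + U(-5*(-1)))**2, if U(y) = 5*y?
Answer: 15376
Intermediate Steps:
(99 + U(-5*(-1)))**2 = (99 + 5*(-5*(-1)))**2 = (99 + 5*5)**2 = (99 + 25)**2 = 124**2 = 15376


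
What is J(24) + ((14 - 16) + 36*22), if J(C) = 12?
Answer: 802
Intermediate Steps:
J(24) + ((14 - 16) + 36*22) = 12 + ((14 - 16) + 36*22) = 12 + (-2 + 792) = 12 + 790 = 802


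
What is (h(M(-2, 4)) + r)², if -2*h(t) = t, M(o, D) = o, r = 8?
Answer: 81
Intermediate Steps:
h(t) = -t/2
(h(M(-2, 4)) + r)² = (-½*(-2) + 8)² = (1 + 8)² = 9² = 81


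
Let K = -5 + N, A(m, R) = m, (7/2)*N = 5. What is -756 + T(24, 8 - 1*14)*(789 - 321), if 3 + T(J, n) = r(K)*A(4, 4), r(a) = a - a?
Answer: -2160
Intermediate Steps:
N = 10/7 (N = (2/7)*5 = 10/7 ≈ 1.4286)
K = -25/7 (K = -5 + 10/7 = -25/7 ≈ -3.5714)
r(a) = 0
T(J, n) = -3 (T(J, n) = -3 + 0*4 = -3 + 0 = -3)
-756 + T(24, 8 - 1*14)*(789 - 321) = -756 - 3*(789 - 321) = -756 - 3*468 = -756 - 1404 = -2160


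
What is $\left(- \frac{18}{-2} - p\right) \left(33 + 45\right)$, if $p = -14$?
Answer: $1794$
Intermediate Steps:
$\left(- \frac{18}{-2} - p\right) \left(33 + 45\right) = \left(- \frac{18}{-2} - -14\right) \left(33 + 45\right) = \left(\left(-18\right) \left(- \frac{1}{2}\right) + 14\right) 78 = \left(9 + 14\right) 78 = 23 \cdot 78 = 1794$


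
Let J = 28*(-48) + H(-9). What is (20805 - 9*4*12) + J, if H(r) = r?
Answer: 19020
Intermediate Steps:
J = -1353 (J = 28*(-48) - 9 = -1344 - 9 = -1353)
(20805 - 9*4*12) + J = (20805 - 9*4*12) - 1353 = (20805 - 36*12) - 1353 = (20805 - 432) - 1353 = 20373 - 1353 = 19020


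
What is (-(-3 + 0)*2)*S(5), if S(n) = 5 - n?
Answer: 0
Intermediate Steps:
(-(-3 + 0)*2)*S(5) = (-(-3 + 0)*2)*(5 - 1*5) = (-1*(-3)*2)*(5 - 5) = (3*2)*0 = 6*0 = 0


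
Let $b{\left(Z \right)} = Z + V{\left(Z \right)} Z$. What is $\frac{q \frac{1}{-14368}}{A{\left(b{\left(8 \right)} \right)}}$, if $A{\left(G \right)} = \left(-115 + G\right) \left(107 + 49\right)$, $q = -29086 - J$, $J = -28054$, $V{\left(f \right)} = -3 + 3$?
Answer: $- \frac{43}{9992944} \approx -4.303 \cdot 10^{-6}$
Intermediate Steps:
$V{\left(f \right)} = 0$
$q = -1032$ ($q = -29086 - -28054 = -29086 + 28054 = -1032$)
$b{\left(Z \right)} = Z$ ($b{\left(Z \right)} = Z + 0 Z = Z + 0 = Z$)
$A{\left(G \right)} = -17940 + 156 G$ ($A{\left(G \right)} = \left(-115 + G\right) 156 = -17940 + 156 G$)
$\frac{q \frac{1}{-14368}}{A{\left(b{\left(8 \right)} \right)}} = \frac{\left(-1032\right) \frac{1}{-14368}}{-17940 + 156 \cdot 8} = \frac{\left(-1032\right) \left(- \frac{1}{14368}\right)}{-17940 + 1248} = \frac{129}{1796 \left(-16692\right)} = \frac{129}{1796} \left(- \frac{1}{16692}\right) = - \frac{43}{9992944}$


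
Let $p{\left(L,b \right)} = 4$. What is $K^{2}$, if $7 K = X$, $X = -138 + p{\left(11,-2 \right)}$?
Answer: $\frac{17956}{49} \approx 366.45$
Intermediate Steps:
$X = -134$ ($X = -138 + 4 = -134$)
$K = - \frac{134}{7}$ ($K = \frac{1}{7} \left(-134\right) = - \frac{134}{7} \approx -19.143$)
$K^{2} = \left(- \frac{134}{7}\right)^{2} = \frac{17956}{49}$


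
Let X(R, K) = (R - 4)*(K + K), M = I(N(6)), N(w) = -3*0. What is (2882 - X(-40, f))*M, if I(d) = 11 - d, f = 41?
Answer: 71390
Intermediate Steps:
N(w) = 0
M = 11 (M = 11 - 1*0 = 11 + 0 = 11)
X(R, K) = 2*K*(-4 + R) (X(R, K) = (-4 + R)*(2*K) = 2*K*(-4 + R))
(2882 - X(-40, f))*M = (2882 - 2*41*(-4 - 40))*11 = (2882 - 2*41*(-44))*11 = (2882 - 1*(-3608))*11 = (2882 + 3608)*11 = 6490*11 = 71390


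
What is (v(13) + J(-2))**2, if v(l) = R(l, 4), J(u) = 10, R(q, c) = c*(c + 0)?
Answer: 676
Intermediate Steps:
R(q, c) = c**2 (R(q, c) = c*c = c**2)
v(l) = 16 (v(l) = 4**2 = 16)
(v(13) + J(-2))**2 = (16 + 10)**2 = 26**2 = 676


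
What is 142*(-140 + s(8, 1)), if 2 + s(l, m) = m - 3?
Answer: -20448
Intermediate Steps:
s(l, m) = -5 + m (s(l, m) = -2 + (m - 3) = -2 + (-3 + m) = -5 + m)
142*(-140 + s(8, 1)) = 142*(-140 + (-5 + 1)) = 142*(-140 - 4) = 142*(-144) = -20448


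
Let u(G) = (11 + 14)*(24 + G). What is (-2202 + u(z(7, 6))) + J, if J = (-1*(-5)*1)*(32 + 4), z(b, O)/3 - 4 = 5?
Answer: -747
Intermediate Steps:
z(b, O) = 27 (z(b, O) = 12 + 3*5 = 12 + 15 = 27)
u(G) = 600 + 25*G (u(G) = 25*(24 + G) = 600 + 25*G)
J = 180 (J = (5*1)*36 = 5*36 = 180)
(-2202 + u(z(7, 6))) + J = (-2202 + (600 + 25*27)) + 180 = (-2202 + (600 + 675)) + 180 = (-2202 + 1275) + 180 = -927 + 180 = -747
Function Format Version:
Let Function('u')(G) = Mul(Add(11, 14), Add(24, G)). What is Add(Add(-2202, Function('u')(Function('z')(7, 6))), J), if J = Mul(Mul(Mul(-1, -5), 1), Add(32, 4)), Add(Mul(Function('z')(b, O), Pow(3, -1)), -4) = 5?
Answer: -747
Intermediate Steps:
Function('z')(b, O) = 27 (Function('z')(b, O) = Add(12, Mul(3, 5)) = Add(12, 15) = 27)
Function('u')(G) = Add(600, Mul(25, G)) (Function('u')(G) = Mul(25, Add(24, G)) = Add(600, Mul(25, G)))
J = 180 (J = Mul(Mul(5, 1), 36) = Mul(5, 36) = 180)
Add(Add(-2202, Function('u')(Function('z')(7, 6))), J) = Add(Add(-2202, Add(600, Mul(25, 27))), 180) = Add(Add(-2202, Add(600, 675)), 180) = Add(Add(-2202, 1275), 180) = Add(-927, 180) = -747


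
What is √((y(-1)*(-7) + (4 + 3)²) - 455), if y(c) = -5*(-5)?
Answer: I*√581 ≈ 24.104*I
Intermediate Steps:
y(c) = 25
√((y(-1)*(-7) + (4 + 3)²) - 455) = √((25*(-7) + (4 + 3)²) - 455) = √((-175 + 7²) - 455) = √((-175 + 49) - 455) = √(-126 - 455) = √(-581) = I*√581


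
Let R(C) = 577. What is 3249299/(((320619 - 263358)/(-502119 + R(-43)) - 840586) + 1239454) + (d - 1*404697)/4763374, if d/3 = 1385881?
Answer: 4256726385554984081/476454095982367965 ≈ 8.9342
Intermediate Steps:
d = 4157643 (d = 3*1385881 = 4157643)
3249299/(((320619 - 263358)/(-502119 + R(-43)) - 840586) + 1239454) + (d - 1*404697)/4763374 = 3249299/(((320619 - 263358)/(-502119 + 577) - 840586) + 1239454) + (4157643 - 1*404697)/4763374 = 3249299/((57261/(-501542) - 840586) + 1239454) + (4157643 - 404697)*(1/4763374) = 3249299/((57261*(-1/501542) - 840586) + 1239454) + 3752946*(1/4763374) = 3249299/((-57261/501542 - 840586) + 1239454) + 1876473/2381687 = 3249299/(-421589240873/501542 + 1239454) + 1876473/2381687 = 3249299/(200048997195/501542) + 1876473/2381687 = 3249299*(501542/200048997195) + 1876473/2381687 = 1629659919058/200048997195 + 1876473/2381687 = 4256726385554984081/476454095982367965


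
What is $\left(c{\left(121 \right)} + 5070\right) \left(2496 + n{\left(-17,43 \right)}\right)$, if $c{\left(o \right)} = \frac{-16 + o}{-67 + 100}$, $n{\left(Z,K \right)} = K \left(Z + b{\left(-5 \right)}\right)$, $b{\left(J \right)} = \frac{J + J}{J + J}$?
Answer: $\frac{100895440}{11} \approx 9.1723 \cdot 10^{6}$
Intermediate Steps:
$b{\left(J \right)} = 1$ ($b{\left(J \right)} = \frac{2 J}{2 J} = 2 J \frac{1}{2 J} = 1$)
$n{\left(Z,K \right)} = K \left(1 + Z\right)$ ($n{\left(Z,K \right)} = K \left(Z + 1\right) = K \left(1 + Z\right)$)
$c{\left(o \right)} = - \frac{16}{33} + \frac{o}{33}$ ($c{\left(o \right)} = \frac{-16 + o}{33} = \left(-16 + o\right) \frac{1}{33} = - \frac{16}{33} + \frac{o}{33}$)
$\left(c{\left(121 \right)} + 5070\right) \left(2496 + n{\left(-17,43 \right)}\right) = \left(\left(- \frac{16}{33} + \frac{1}{33} \cdot 121\right) + 5070\right) \left(2496 + 43 \left(1 - 17\right)\right) = \left(\left(- \frac{16}{33} + \frac{11}{3}\right) + 5070\right) \left(2496 + 43 \left(-16\right)\right) = \left(\frac{35}{11} + 5070\right) \left(2496 - 688\right) = \frac{55805}{11} \cdot 1808 = \frac{100895440}{11}$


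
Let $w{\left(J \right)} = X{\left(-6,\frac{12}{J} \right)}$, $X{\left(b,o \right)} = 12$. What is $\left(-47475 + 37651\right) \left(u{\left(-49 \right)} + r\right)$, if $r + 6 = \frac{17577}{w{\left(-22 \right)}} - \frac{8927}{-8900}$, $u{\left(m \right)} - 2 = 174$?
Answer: $- \frac{35754944112}{2225} \approx -1.607 \cdot 10^{7}$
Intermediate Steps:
$u{\left(m \right)} = 176$ ($u{\left(m \right)} = 2 + 174 = 176$)
$w{\left(J \right)} = 12$
$r = \frac{6495901}{4450}$ ($r = -6 + \left(\frac{17577}{12} - \frac{8927}{-8900}\right) = -6 + \left(17577 \cdot \frac{1}{12} - - \frac{8927}{8900}\right) = -6 + \left(\frac{5859}{4} + \frac{8927}{8900}\right) = -6 + \frac{6522601}{4450} = \frac{6495901}{4450} \approx 1459.8$)
$\left(-47475 + 37651\right) \left(u{\left(-49 \right)} + r\right) = \left(-47475 + 37651\right) \left(176 + \frac{6495901}{4450}\right) = \left(-9824\right) \frac{7279101}{4450} = - \frac{35754944112}{2225}$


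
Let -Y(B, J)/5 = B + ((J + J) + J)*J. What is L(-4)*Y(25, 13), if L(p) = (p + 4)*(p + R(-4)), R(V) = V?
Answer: 0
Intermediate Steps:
Y(B, J) = -15*J² - 5*B (Y(B, J) = -5*(B + ((J + J) + J)*J) = -5*(B + (2*J + J)*J) = -5*(B + (3*J)*J) = -5*(B + 3*J²) = -15*J² - 5*B)
L(p) = (-4 + p)*(4 + p) (L(p) = (p + 4)*(p - 4) = (4 + p)*(-4 + p) = (-4 + p)*(4 + p))
L(-4)*Y(25, 13) = (-16 + (-4)²)*(-15*13² - 5*25) = (-16 + 16)*(-15*169 - 125) = 0*(-2535 - 125) = 0*(-2660) = 0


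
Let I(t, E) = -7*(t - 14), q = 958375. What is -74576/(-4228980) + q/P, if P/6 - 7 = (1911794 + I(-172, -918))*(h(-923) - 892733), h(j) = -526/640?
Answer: 60650758967377944/3439339827324427495 ≈ 0.017634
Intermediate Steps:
h(j) = -263/320 (h(j) = -526*1/640 = -263/320)
I(t, E) = 98 - 7*t (I(t, E) = -7*(-14 + t) = 98 - 7*t)
P = -204946260442413/20 (P = 42 + 6*((1911794 + (98 - 7*(-172)))*(-263/320 - 892733)) = 42 + 6*((1911794 + (98 + 1204))*(-285674823/320)) = 42 + 6*((1911794 + 1302)*(-285674823/320)) = 42 + 6*(1913096*(-285674823/320)) = 42 + 6*(-68315420147751/40) = 42 - 204946260443253/20 = -204946260442413/20 ≈ -1.0247e+13)
-74576/(-4228980) + q/P = -74576/(-4228980) + 958375/(-204946260442413/20) = -74576*(-1/4228980) + 958375*(-20/204946260442413) = 18644/1057245 - 19167500/204946260442413 = 60650758967377944/3439339827324427495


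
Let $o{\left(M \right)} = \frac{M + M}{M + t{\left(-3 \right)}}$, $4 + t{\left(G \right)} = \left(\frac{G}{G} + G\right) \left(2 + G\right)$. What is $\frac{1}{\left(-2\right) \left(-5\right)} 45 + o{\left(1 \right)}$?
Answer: $\frac{5}{2} \approx 2.5$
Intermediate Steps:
$t{\left(G \right)} = -4 + \left(1 + G\right) \left(2 + G\right)$ ($t{\left(G \right)} = -4 + \left(\frac{G}{G} + G\right) \left(2 + G\right) = -4 + \left(1 + G\right) \left(2 + G\right)$)
$o{\left(M \right)} = \frac{2 M}{-2 + M}$ ($o{\left(M \right)} = \frac{M + M}{M + \left(-2 + \left(-3\right)^{2} + 3 \left(-3\right)\right)} = \frac{2 M}{M - 2} = \frac{2 M}{-2 + M}$)
$\frac{1}{\left(-2\right) \left(-5\right)} 45 + o{\left(1 \right)} = \frac{1}{\left(-2\right) \left(-5\right)} 45 + 2 \cdot 1 \frac{1}{-2 + 1} = \frac{1}{10} \cdot 45 + 2 \cdot 1 \frac{1}{-1} = \frac{1}{10} \cdot 45 + 2 \cdot 1 \left(-1\right) = \frac{9}{2} - 2 = \frac{5}{2}$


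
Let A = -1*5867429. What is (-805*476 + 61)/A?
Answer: 383119/5867429 ≈ 0.065296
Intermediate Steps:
A = -5867429
(-805*476 + 61)/A = (-805*476 + 61)/(-5867429) = (-383180 + 61)*(-1/5867429) = -383119*(-1/5867429) = 383119/5867429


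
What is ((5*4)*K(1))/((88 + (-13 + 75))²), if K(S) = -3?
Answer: -1/375 ≈ -0.0026667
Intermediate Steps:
((5*4)*K(1))/((88 + (-13 + 75))²) = ((5*4)*(-3))/((88 + (-13 + 75))²) = (20*(-3))/((88 + 62)²) = -60/(150²) = -60/22500 = -60*1/22500 = -1/375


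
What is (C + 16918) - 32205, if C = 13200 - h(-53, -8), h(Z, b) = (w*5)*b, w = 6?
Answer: -1847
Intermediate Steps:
h(Z, b) = 30*b (h(Z, b) = (6*5)*b = 30*b)
C = 13440 (C = 13200 - 30*(-8) = 13200 - 1*(-240) = 13200 + 240 = 13440)
(C + 16918) - 32205 = (13440 + 16918) - 32205 = 30358 - 32205 = -1847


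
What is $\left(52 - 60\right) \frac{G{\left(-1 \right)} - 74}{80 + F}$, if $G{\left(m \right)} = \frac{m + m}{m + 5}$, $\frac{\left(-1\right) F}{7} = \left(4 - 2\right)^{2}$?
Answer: $\frac{149}{13} \approx 11.462$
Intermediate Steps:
$F = -28$ ($F = - 7 \left(4 - 2\right)^{2} = - 7 \cdot 2^{2} = \left(-7\right) 4 = -28$)
$G{\left(m \right)} = \frac{2 m}{5 + m}$
$\left(52 - 60\right) \frac{G{\left(-1 \right)} - 74}{80 + F} = \left(52 - 60\right) \frac{2 \left(-1\right) \frac{1}{5 - 1} - 74}{80 - 28} = - 8 \frac{2 \left(-1\right) \frac{1}{4} - 74}{52} = - 8 \left(2 \left(-1\right) \frac{1}{4} - 74\right) \frac{1}{52} = - 8 \left(- \frac{1}{2} - 74\right) \frac{1}{52} = - 8 \left(\left(- \frac{149}{2}\right) \frac{1}{52}\right) = \left(-8\right) \left(- \frac{149}{104}\right) = \frac{149}{13}$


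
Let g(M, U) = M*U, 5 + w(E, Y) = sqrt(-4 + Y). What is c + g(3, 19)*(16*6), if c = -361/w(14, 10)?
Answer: 5567 + 19*sqrt(6) ≈ 5613.5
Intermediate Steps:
w(E, Y) = -5 + sqrt(-4 + Y)
c = -361/(-5 + sqrt(6)) (c = -361/(-5 + sqrt(-4 + 10)) = -361/(-5 + sqrt(6)) ≈ 141.54)
c + g(3, 19)*(16*6) = (95 + 19*sqrt(6)) + (3*19)*(16*6) = (95 + 19*sqrt(6)) + 57*96 = (95 + 19*sqrt(6)) + 5472 = 5567 + 19*sqrt(6)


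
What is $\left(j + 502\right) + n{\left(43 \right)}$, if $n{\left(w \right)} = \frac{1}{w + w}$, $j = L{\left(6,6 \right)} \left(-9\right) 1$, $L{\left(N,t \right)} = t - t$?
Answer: $\frac{43173}{86} \approx 502.01$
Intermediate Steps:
$L{\left(N,t \right)} = 0$
$j = 0$ ($j = 0 \left(-9\right) 1 = 0 \cdot 1 = 0$)
$n{\left(w \right)} = \frac{1}{2 w}$
$\left(j + 502\right) + n{\left(43 \right)} = \left(0 + 502\right) + \frac{1}{2 \cdot 43} = 502 + \frac{1}{2} \cdot \frac{1}{43} = 502 + \frac{1}{86} = \frac{43173}{86}$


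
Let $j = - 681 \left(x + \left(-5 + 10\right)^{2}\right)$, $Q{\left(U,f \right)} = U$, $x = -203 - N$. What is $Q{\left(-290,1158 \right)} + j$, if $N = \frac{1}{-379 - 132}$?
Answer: $\frac{61793527}{511} \approx 1.2093 \cdot 10^{5}$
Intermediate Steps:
$N = - \frac{1}{511}$ ($N = \frac{1}{-511} = - \frac{1}{511} \approx -0.0019569$)
$x = - \frac{103732}{511}$ ($x = -203 - - \frac{1}{511} = -203 + \frac{1}{511} = - \frac{103732}{511} \approx -203.0$)
$j = \frac{61941717}{511}$ ($j = - 681 \left(- \frac{103732}{511} + \left(-5 + 10\right)^{2}\right) = - 681 \left(- \frac{103732}{511} + 5^{2}\right) = - 681 \left(- \frac{103732}{511} + 25\right) = \left(-681\right) \left(- \frac{90957}{511}\right) = \frac{61941717}{511} \approx 1.2122 \cdot 10^{5}$)
$Q{\left(-290,1158 \right)} + j = -290 + \frac{61941717}{511} = \frac{61793527}{511}$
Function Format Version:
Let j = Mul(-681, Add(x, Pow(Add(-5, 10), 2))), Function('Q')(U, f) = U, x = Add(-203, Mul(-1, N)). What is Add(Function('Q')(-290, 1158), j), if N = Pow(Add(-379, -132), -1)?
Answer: Rational(61793527, 511) ≈ 1.2093e+5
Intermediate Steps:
N = Rational(-1, 511) (N = Pow(-511, -1) = Rational(-1, 511) ≈ -0.0019569)
x = Rational(-103732, 511) (x = Add(-203, Mul(-1, Rational(-1, 511))) = Add(-203, Rational(1, 511)) = Rational(-103732, 511) ≈ -203.00)
j = Rational(61941717, 511) (j = Mul(-681, Add(Rational(-103732, 511), Pow(Add(-5, 10), 2))) = Mul(-681, Add(Rational(-103732, 511), Pow(5, 2))) = Mul(-681, Add(Rational(-103732, 511), 25)) = Mul(-681, Rational(-90957, 511)) = Rational(61941717, 511) ≈ 1.2122e+5)
Add(Function('Q')(-290, 1158), j) = Add(-290, Rational(61941717, 511)) = Rational(61793527, 511)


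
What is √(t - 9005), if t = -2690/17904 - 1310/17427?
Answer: I*√6088039998659781870/26001084 ≈ 94.896*I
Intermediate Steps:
t = -11722145/52002168 (t = -2690*1/17904 - 1310*1/17427 = -1345/8952 - 1310/17427 = -11722145/52002168 ≈ -0.22542)
√(t - 9005) = √(-11722145/52002168 - 9005) = √(-468291244985/52002168) = I*√6088039998659781870/26001084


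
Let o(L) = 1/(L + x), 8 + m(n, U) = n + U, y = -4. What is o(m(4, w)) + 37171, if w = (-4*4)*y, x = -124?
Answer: 2378943/64 ≈ 37171.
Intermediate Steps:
w = 64 (w = -4*4*(-4) = -16*(-4) = 64)
m(n, U) = -8 + U + n (m(n, U) = -8 + (n + U) = -8 + (U + n) = -8 + U + n)
o(L) = 1/(-124 + L) (o(L) = 1/(L - 124) = 1/(-124 + L))
o(m(4, w)) + 37171 = 1/(-124 + (-8 + 64 + 4)) + 37171 = 1/(-124 + 60) + 37171 = 1/(-64) + 37171 = -1/64 + 37171 = 2378943/64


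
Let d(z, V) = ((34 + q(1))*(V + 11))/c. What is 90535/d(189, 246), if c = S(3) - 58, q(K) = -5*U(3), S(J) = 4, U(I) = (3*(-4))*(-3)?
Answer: 2444445/18761 ≈ 130.29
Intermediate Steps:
U(I) = 36 (U(I) = -12*(-3) = 36)
q(K) = -180 (q(K) = -5*36 = -180)
c = -54 (c = 4 - 58 = -54)
d(z, V) = 803/27 + 73*V/27 (d(z, V) = ((34 - 180)*(V + 11))/(-54) = -146*(11 + V)*(-1/54) = (-1606 - 146*V)*(-1/54) = 803/27 + 73*V/27)
90535/d(189, 246) = 90535/(803/27 + (73/27)*246) = 90535/(803/27 + 5986/9) = 90535/(18761/27) = 90535*(27/18761) = 2444445/18761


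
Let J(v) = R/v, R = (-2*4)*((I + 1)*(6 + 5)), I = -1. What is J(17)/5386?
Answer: 0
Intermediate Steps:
R = 0 (R = (-2*4)*((-1 + 1)*(6 + 5)) = -0*11 = -8*0 = 0)
J(v) = 0 (J(v) = 0/v = 0)
J(17)/5386 = 0/5386 = 0*(1/5386) = 0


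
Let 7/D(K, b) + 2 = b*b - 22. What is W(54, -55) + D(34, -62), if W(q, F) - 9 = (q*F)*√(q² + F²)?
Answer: 34387/3820 - 2970*√5941 ≈ -2.2891e+5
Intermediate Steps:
D(K, b) = 7/(-24 + b²) (D(K, b) = 7/(-2 + (b*b - 22)) = 7/(-2 + (b² - 22)) = 7/(-2 + (-22 + b²)) = 7/(-24 + b²))
W(q, F) = 9 + F*q*√(F² + q²) (W(q, F) = 9 + (q*F)*√(q² + F²) = 9 + (F*q)*√(F² + q²) = 9 + F*q*√(F² + q²))
W(54, -55) + D(34, -62) = (9 - 55*54*√((-55)² + 54²)) + 7/(-24 + (-62)²) = (9 - 55*54*√(3025 + 2916)) + 7/(-24 + 3844) = (9 - 55*54*√5941) + 7/3820 = (9 - 2970*√5941) + 7*(1/3820) = (9 - 2970*√5941) + 7/3820 = 34387/3820 - 2970*√5941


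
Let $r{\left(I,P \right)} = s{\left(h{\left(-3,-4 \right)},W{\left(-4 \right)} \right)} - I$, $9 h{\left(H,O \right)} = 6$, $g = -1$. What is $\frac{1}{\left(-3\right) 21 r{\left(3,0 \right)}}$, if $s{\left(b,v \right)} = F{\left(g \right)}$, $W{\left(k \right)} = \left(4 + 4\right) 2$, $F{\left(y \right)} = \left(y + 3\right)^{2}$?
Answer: $- \frac{1}{63} \approx -0.015873$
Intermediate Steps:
$h{\left(H,O \right)} = \frac{2}{3}$ ($h{\left(H,O \right)} = \frac{1}{9} \cdot 6 = \frac{2}{3}$)
$F{\left(y \right)} = \left(3 + y\right)^{2}$
$W{\left(k \right)} = 16$ ($W{\left(k \right)} = 8 \cdot 2 = 16$)
$s{\left(b,v \right)} = 4$ ($s{\left(b,v \right)} = \left(3 - 1\right)^{2} = 2^{2} = 4$)
$r{\left(I,P \right)} = 4 - I$
$\frac{1}{\left(-3\right) 21 r{\left(3,0 \right)}} = \frac{1}{\left(-3\right) 21 \left(4 - 3\right)} = \frac{1}{\left(-63\right) \left(4 - 3\right)} = \frac{1}{\left(-63\right) 1} = \frac{1}{-63} = - \frac{1}{63}$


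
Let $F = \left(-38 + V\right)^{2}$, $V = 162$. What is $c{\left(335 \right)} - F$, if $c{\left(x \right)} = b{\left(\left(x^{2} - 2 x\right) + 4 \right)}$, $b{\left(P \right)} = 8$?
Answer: $-15368$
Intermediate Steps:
$F = 15376$ ($F = \left(-38 + 162\right)^{2} = 124^{2} = 15376$)
$c{\left(x \right)} = 8$
$c{\left(335 \right)} - F = 8 - 15376 = -15368$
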